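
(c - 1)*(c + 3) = c^2 + 2*c - 3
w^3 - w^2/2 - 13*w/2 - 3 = (w - 3)*(w + 1/2)*(w + 2)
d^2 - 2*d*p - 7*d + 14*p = (d - 7)*(d - 2*p)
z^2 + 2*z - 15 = (z - 3)*(z + 5)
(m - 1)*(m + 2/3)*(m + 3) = m^3 + 8*m^2/3 - 5*m/3 - 2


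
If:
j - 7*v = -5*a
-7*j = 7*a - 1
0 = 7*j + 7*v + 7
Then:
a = 19/7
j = -18/7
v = 11/7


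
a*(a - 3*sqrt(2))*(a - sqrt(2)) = a^3 - 4*sqrt(2)*a^2 + 6*a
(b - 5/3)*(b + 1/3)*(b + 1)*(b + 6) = b^4 + 17*b^3/3 - 35*b^2/9 - 107*b/9 - 10/3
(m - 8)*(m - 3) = m^2 - 11*m + 24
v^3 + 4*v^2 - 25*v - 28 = (v - 4)*(v + 1)*(v + 7)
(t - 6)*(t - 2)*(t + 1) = t^3 - 7*t^2 + 4*t + 12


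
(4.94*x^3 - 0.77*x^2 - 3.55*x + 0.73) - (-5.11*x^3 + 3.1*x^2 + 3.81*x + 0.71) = 10.05*x^3 - 3.87*x^2 - 7.36*x + 0.02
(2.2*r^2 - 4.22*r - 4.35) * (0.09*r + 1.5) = 0.198*r^3 + 2.9202*r^2 - 6.7215*r - 6.525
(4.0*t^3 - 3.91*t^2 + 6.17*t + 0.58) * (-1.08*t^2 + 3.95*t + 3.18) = -4.32*t^5 + 20.0228*t^4 - 9.3881*t^3 + 11.3113*t^2 + 21.9116*t + 1.8444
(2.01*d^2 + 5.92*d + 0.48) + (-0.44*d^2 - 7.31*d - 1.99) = 1.57*d^2 - 1.39*d - 1.51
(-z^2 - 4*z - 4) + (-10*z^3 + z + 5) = -10*z^3 - z^2 - 3*z + 1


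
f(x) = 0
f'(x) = 0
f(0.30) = 0.00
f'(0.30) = 0.00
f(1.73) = 0.00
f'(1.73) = 0.00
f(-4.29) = 0.00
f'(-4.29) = 0.00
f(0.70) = 0.00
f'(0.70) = 0.00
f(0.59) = 0.00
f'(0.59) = 0.00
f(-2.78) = 0.00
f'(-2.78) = 0.00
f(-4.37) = 0.00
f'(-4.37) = 0.00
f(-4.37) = 0.00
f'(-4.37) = 0.00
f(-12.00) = 0.00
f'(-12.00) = 0.00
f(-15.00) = 0.00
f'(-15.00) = 0.00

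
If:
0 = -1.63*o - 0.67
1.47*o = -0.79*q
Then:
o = -0.41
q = 0.76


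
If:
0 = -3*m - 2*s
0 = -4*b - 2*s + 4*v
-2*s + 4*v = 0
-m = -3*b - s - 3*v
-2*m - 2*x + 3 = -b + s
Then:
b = 0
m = 0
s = 0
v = 0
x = 3/2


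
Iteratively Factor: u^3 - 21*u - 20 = (u - 5)*(u^2 + 5*u + 4) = (u - 5)*(u + 4)*(u + 1)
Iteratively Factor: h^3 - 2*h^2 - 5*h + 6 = (h - 1)*(h^2 - h - 6) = (h - 3)*(h - 1)*(h + 2)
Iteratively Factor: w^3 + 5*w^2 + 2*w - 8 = (w - 1)*(w^2 + 6*w + 8) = (w - 1)*(w + 4)*(w + 2)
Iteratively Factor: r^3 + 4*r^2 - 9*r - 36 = (r - 3)*(r^2 + 7*r + 12) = (r - 3)*(r + 4)*(r + 3)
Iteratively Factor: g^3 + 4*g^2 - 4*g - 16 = (g + 4)*(g^2 - 4) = (g + 2)*(g + 4)*(g - 2)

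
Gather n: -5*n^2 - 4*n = -5*n^2 - 4*n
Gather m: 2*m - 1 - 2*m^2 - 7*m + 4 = -2*m^2 - 5*m + 3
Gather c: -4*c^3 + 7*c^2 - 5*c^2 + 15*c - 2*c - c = -4*c^3 + 2*c^2 + 12*c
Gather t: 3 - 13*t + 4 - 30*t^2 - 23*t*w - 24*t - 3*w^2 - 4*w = -30*t^2 + t*(-23*w - 37) - 3*w^2 - 4*w + 7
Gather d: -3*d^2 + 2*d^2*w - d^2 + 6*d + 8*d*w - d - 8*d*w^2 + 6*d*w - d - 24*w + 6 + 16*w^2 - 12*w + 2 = d^2*(2*w - 4) + d*(-8*w^2 + 14*w + 4) + 16*w^2 - 36*w + 8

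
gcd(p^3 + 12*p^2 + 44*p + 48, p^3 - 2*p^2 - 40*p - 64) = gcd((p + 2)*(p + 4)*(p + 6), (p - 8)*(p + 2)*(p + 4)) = p^2 + 6*p + 8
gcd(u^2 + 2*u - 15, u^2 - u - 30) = u + 5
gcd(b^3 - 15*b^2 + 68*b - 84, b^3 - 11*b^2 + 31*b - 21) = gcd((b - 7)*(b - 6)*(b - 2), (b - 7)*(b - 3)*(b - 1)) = b - 7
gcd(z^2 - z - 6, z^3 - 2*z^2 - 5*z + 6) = z^2 - z - 6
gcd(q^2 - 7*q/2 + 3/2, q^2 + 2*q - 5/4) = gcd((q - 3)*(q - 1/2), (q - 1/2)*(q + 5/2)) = q - 1/2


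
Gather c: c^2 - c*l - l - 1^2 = c^2 - c*l - l - 1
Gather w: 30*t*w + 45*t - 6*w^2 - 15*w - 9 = 45*t - 6*w^2 + w*(30*t - 15) - 9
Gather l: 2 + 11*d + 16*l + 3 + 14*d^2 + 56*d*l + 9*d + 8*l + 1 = 14*d^2 + 20*d + l*(56*d + 24) + 6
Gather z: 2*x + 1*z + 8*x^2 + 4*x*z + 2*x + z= 8*x^2 + 4*x + z*(4*x + 2)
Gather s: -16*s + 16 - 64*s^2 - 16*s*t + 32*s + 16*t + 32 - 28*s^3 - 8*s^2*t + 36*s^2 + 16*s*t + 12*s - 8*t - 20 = -28*s^3 + s^2*(-8*t - 28) + 28*s + 8*t + 28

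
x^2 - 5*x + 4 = (x - 4)*(x - 1)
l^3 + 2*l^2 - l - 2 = (l - 1)*(l + 1)*(l + 2)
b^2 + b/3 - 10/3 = (b - 5/3)*(b + 2)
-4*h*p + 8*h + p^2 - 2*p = (-4*h + p)*(p - 2)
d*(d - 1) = d^2 - d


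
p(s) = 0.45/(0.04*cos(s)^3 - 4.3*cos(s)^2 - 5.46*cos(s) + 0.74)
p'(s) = 0.45*(0.12*sin(s)*cos(s)^2 - 8.6*sin(s)*cos(s) - 5.46*sin(s))/(0.04*cos(s)^3 - 4.3*cos(s)^2 - 5.46*cos(s) + 0.74)^2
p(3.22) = 0.24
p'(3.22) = -0.03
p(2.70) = 0.21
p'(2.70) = 0.10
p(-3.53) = 0.22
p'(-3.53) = 0.10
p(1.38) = -1.00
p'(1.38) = -15.48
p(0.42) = -0.06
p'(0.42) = -0.04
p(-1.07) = -0.16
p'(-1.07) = 0.46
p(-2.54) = 0.20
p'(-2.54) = -0.08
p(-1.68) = 0.35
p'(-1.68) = 1.23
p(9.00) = 0.21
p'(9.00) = 0.10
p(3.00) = 0.24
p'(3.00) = 0.06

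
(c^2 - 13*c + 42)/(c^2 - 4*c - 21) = (c - 6)/(c + 3)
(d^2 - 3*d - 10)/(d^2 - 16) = (d^2 - 3*d - 10)/(d^2 - 16)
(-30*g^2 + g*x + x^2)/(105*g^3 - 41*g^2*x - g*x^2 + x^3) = (6*g + x)/(-21*g^2 + 4*g*x + x^2)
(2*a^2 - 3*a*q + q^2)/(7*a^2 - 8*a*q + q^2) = (-2*a + q)/(-7*a + q)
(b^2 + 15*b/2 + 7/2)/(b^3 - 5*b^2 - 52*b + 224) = (b + 1/2)/(b^2 - 12*b + 32)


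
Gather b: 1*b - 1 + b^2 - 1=b^2 + b - 2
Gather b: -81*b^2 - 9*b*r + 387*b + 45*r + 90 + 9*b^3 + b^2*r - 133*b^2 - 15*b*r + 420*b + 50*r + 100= 9*b^3 + b^2*(r - 214) + b*(807 - 24*r) + 95*r + 190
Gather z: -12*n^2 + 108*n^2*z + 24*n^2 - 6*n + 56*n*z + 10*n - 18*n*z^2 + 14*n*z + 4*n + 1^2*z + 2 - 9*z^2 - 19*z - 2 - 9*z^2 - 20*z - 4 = 12*n^2 + 8*n + z^2*(-18*n - 18) + z*(108*n^2 + 70*n - 38) - 4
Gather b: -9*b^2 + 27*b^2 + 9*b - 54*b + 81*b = 18*b^2 + 36*b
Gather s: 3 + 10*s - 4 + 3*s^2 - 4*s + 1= 3*s^2 + 6*s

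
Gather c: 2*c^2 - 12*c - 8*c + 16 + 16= 2*c^2 - 20*c + 32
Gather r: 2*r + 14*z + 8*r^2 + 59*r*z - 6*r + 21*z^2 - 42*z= 8*r^2 + r*(59*z - 4) + 21*z^2 - 28*z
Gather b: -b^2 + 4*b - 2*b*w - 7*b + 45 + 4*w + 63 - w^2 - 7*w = -b^2 + b*(-2*w - 3) - w^2 - 3*w + 108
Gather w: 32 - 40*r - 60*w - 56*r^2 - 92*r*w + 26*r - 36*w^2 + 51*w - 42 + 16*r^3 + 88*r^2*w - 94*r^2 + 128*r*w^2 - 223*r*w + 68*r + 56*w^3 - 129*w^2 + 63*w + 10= 16*r^3 - 150*r^2 + 54*r + 56*w^3 + w^2*(128*r - 165) + w*(88*r^2 - 315*r + 54)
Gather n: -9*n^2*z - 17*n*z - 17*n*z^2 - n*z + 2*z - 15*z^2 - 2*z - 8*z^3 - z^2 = -9*n^2*z + n*(-17*z^2 - 18*z) - 8*z^3 - 16*z^2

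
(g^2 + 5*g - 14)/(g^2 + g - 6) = (g + 7)/(g + 3)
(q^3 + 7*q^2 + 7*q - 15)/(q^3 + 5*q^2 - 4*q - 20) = (q^2 + 2*q - 3)/(q^2 - 4)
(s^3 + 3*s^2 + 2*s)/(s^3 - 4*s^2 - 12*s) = (s + 1)/(s - 6)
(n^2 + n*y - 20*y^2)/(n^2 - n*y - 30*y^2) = (-n + 4*y)/(-n + 6*y)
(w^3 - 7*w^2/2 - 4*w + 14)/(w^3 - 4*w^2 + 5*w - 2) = (w^2 - 3*w/2 - 7)/(w^2 - 2*w + 1)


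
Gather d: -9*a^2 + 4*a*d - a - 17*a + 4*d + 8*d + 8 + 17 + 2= -9*a^2 - 18*a + d*(4*a + 12) + 27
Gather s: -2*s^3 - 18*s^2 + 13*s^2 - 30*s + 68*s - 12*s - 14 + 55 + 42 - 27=-2*s^3 - 5*s^2 + 26*s + 56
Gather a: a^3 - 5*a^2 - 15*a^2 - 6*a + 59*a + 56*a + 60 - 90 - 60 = a^3 - 20*a^2 + 109*a - 90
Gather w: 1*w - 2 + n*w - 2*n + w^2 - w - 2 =n*w - 2*n + w^2 - 4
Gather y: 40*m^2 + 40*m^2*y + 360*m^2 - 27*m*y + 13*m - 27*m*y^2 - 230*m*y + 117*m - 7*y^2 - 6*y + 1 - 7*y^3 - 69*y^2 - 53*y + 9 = 400*m^2 + 130*m - 7*y^3 + y^2*(-27*m - 76) + y*(40*m^2 - 257*m - 59) + 10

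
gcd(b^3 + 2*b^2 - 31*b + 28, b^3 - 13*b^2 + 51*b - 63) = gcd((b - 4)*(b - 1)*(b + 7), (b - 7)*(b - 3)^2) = 1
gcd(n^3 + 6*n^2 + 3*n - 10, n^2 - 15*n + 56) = 1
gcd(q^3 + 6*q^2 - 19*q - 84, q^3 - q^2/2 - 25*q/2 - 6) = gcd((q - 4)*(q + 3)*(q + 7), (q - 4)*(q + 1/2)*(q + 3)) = q^2 - q - 12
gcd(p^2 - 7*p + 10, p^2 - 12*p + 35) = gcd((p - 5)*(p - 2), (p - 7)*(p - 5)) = p - 5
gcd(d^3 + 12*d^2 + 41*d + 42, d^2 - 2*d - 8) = d + 2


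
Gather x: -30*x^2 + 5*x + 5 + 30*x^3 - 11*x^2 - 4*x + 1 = 30*x^3 - 41*x^2 + x + 6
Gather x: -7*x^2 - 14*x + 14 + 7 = -7*x^2 - 14*x + 21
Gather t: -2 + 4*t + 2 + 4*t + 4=8*t + 4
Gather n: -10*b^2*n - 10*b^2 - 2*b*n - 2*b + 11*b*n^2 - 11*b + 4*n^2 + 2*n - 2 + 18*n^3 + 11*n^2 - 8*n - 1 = -10*b^2 - 13*b + 18*n^3 + n^2*(11*b + 15) + n*(-10*b^2 - 2*b - 6) - 3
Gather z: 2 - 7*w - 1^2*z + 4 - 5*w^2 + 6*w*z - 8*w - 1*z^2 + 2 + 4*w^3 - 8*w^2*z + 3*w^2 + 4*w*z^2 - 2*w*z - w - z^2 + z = 4*w^3 - 2*w^2 - 16*w + z^2*(4*w - 2) + z*(-8*w^2 + 4*w) + 8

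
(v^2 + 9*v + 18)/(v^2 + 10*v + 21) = (v + 6)/(v + 7)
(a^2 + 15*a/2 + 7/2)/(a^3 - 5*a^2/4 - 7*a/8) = 4*(a + 7)/(a*(4*a - 7))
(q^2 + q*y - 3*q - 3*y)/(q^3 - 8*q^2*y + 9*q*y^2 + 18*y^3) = (q - 3)/(q^2 - 9*q*y + 18*y^2)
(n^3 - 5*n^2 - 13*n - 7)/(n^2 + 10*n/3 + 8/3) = 3*(n^3 - 5*n^2 - 13*n - 7)/(3*n^2 + 10*n + 8)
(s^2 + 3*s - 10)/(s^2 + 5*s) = (s - 2)/s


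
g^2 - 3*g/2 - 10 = (g - 4)*(g + 5/2)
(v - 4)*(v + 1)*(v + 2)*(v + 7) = v^4 + 6*v^3 - 17*v^2 - 78*v - 56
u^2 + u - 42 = (u - 6)*(u + 7)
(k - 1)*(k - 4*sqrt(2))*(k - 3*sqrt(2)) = k^3 - 7*sqrt(2)*k^2 - k^2 + 7*sqrt(2)*k + 24*k - 24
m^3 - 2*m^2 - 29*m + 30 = (m - 6)*(m - 1)*(m + 5)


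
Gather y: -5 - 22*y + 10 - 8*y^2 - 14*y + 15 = -8*y^2 - 36*y + 20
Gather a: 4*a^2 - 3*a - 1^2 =4*a^2 - 3*a - 1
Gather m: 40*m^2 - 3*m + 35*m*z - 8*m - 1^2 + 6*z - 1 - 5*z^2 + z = 40*m^2 + m*(35*z - 11) - 5*z^2 + 7*z - 2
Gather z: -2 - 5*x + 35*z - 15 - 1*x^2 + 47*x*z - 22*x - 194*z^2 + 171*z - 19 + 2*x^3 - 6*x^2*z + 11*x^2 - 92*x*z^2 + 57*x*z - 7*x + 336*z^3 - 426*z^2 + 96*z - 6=2*x^3 + 10*x^2 - 34*x + 336*z^3 + z^2*(-92*x - 620) + z*(-6*x^2 + 104*x + 302) - 42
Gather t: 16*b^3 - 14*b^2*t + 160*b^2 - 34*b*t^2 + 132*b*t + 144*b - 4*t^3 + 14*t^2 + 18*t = 16*b^3 + 160*b^2 + 144*b - 4*t^3 + t^2*(14 - 34*b) + t*(-14*b^2 + 132*b + 18)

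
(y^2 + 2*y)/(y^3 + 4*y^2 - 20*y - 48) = y/(y^2 + 2*y - 24)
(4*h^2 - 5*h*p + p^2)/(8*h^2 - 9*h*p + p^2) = (-4*h + p)/(-8*h + p)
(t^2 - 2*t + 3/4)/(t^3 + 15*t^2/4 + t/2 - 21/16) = 4*(2*t - 3)/(8*t^2 + 34*t + 21)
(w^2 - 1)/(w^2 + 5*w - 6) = (w + 1)/(w + 6)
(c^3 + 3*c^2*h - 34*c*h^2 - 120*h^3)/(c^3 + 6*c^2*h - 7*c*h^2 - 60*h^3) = (c - 6*h)/(c - 3*h)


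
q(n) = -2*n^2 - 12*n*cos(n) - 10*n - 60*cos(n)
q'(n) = 12*n*sin(n) - 4*n + 60*sin(n) - 12*cos(n) - 10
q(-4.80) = 1.71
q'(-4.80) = 10.54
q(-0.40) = -47.16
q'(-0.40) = -40.95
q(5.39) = -190.17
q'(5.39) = -136.22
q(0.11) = -62.07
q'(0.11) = -15.64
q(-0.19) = -54.85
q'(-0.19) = -31.92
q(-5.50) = -1.25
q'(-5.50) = -0.74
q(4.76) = -98.49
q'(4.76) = -146.60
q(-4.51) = 5.60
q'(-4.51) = 16.21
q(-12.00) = -97.12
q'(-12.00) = -17.20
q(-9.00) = -115.73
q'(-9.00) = 56.72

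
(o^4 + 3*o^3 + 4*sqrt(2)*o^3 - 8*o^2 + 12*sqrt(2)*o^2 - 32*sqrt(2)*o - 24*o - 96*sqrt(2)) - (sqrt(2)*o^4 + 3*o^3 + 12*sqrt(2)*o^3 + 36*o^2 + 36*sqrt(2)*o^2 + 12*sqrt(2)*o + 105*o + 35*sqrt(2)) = -sqrt(2)*o^4 + o^4 - 8*sqrt(2)*o^3 - 44*o^2 - 24*sqrt(2)*o^2 - 129*o - 44*sqrt(2)*o - 131*sqrt(2)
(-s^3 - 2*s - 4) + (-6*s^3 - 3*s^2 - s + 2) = -7*s^3 - 3*s^2 - 3*s - 2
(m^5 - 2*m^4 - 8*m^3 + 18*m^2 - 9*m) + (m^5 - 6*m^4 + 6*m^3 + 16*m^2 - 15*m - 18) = 2*m^5 - 8*m^4 - 2*m^3 + 34*m^2 - 24*m - 18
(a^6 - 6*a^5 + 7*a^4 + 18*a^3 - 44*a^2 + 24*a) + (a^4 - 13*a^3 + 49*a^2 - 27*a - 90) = a^6 - 6*a^5 + 8*a^4 + 5*a^3 + 5*a^2 - 3*a - 90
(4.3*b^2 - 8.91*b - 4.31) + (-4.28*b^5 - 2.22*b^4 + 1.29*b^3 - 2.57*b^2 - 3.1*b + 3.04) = -4.28*b^5 - 2.22*b^4 + 1.29*b^3 + 1.73*b^2 - 12.01*b - 1.27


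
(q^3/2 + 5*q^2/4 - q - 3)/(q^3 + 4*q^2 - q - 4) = (q^3/2 + 5*q^2/4 - q - 3)/(q^3 + 4*q^2 - q - 4)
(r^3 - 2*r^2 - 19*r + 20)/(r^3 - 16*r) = (r^2 - 6*r + 5)/(r*(r - 4))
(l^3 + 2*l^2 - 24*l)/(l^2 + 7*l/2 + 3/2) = 2*l*(l^2 + 2*l - 24)/(2*l^2 + 7*l + 3)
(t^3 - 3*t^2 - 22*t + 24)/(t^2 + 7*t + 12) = (t^2 - 7*t + 6)/(t + 3)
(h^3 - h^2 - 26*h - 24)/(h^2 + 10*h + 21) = (h^3 - h^2 - 26*h - 24)/(h^2 + 10*h + 21)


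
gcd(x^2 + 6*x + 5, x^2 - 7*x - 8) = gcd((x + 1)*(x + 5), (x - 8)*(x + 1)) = x + 1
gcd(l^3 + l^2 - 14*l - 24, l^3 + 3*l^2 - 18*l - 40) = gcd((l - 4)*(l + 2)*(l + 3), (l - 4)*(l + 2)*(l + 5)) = l^2 - 2*l - 8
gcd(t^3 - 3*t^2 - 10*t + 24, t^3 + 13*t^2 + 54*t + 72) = t + 3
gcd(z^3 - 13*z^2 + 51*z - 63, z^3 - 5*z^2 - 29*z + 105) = z^2 - 10*z + 21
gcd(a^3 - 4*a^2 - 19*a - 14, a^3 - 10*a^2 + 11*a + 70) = a^2 - 5*a - 14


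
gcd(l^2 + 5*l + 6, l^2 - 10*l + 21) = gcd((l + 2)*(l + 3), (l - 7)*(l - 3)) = 1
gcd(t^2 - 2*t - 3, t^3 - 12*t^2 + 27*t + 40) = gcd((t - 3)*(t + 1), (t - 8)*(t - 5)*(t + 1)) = t + 1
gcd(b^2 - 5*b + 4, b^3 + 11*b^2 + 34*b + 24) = 1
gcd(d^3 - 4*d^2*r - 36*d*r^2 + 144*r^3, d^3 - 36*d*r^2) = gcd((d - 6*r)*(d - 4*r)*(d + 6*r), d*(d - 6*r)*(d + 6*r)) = -d^2 + 36*r^2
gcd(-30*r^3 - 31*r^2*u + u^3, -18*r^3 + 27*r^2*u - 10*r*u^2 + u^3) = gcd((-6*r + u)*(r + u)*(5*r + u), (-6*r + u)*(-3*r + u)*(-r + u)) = 6*r - u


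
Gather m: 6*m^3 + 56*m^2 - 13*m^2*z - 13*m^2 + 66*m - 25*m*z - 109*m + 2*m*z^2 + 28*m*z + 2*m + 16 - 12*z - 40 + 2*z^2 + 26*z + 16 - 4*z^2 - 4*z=6*m^3 + m^2*(43 - 13*z) + m*(2*z^2 + 3*z - 41) - 2*z^2 + 10*z - 8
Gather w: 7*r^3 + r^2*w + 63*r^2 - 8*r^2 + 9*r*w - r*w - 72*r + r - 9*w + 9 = 7*r^3 + 55*r^2 - 71*r + w*(r^2 + 8*r - 9) + 9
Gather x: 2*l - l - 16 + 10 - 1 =l - 7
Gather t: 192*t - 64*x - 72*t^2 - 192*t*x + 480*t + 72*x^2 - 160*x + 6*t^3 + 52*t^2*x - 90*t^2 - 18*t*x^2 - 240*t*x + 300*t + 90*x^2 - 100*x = 6*t^3 + t^2*(52*x - 162) + t*(-18*x^2 - 432*x + 972) + 162*x^2 - 324*x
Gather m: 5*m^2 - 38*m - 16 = 5*m^2 - 38*m - 16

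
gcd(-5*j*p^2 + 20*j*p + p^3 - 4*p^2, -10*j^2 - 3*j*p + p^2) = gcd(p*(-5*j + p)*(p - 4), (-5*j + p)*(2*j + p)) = -5*j + p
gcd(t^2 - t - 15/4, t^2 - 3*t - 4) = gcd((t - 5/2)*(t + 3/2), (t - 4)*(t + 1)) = 1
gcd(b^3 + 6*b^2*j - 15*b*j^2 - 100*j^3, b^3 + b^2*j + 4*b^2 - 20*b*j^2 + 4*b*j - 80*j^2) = b^2 + b*j - 20*j^2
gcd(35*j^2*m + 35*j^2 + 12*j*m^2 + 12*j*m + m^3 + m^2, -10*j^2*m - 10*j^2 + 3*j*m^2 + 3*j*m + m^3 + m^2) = 5*j*m + 5*j + m^2 + m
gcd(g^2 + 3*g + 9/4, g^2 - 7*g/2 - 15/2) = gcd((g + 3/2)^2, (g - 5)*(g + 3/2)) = g + 3/2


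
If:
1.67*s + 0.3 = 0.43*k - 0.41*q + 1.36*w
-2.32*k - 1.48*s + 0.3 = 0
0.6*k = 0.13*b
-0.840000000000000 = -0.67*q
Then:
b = 1.74531297102797 - 2.05946753432787*w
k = 0.378151143722727 - 0.446217965771038*w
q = 1.25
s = 0.699476811208655*w - 0.390074765835626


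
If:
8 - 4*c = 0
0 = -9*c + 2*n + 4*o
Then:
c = 2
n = 9 - 2*o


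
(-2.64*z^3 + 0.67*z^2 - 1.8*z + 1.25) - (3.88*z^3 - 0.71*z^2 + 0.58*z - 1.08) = -6.52*z^3 + 1.38*z^2 - 2.38*z + 2.33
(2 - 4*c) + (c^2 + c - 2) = c^2 - 3*c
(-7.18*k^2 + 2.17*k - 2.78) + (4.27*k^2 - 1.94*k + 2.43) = -2.91*k^2 + 0.23*k - 0.35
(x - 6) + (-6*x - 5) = -5*x - 11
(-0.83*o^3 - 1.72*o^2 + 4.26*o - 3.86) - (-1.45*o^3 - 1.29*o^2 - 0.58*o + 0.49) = 0.62*o^3 - 0.43*o^2 + 4.84*o - 4.35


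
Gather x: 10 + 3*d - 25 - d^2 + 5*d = -d^2 + 8*d - 15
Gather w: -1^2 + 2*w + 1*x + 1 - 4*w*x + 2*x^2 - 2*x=w*(2 - 4*x) + 2*x^2 - x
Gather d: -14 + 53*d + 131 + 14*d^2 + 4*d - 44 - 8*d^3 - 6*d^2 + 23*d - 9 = -8*d^3 + 8*d^2 + 80*d + 64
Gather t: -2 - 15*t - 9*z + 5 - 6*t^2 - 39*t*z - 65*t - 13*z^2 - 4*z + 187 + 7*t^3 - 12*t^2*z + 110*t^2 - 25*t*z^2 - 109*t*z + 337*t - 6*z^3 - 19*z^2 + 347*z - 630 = 7*t^3 + t^2*(104 - 12*z) + t*(-25*z^2 - 148*z + 257) - 6*z^3 - 32*z^2 + 334*z - 440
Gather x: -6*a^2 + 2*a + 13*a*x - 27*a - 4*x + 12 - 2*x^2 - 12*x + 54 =-6*a^2 - 25*a - 2*x^2 + x*(13*a - 16) + 66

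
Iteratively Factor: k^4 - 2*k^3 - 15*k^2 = (k - 5)*(k^3 + 3*k^2) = k*(k - 5)*(k^2 + 3*k) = k*(k - 5)*(k + 3)*(k)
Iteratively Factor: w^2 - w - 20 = (w - 5)*(w + 4)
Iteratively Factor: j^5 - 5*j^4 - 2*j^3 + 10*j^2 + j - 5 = (j - 1)*(j^4 - 4*j^3 - 6*j^2 + 4*j + 5) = (j - 5)*(j - 1)*(j^3 + j^2 - j - 1) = (j - 5)*(j - 1)^2*(j^2 + 2*j + 1) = (j - 5)*(j - 1)^2*(j + 1)*(j + 1)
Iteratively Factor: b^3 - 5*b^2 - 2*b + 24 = (b + 2)*(b^2 - 7*b + 12) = (b - 3)*(b + 2)*(b - 4)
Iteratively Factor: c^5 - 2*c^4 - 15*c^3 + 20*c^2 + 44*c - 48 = (c + 3)*(c^4 - 5*c^3 + 20*c - 16) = (c + 2)*(c + 3)*(c^3 - 7*c^2 + 14*c - 8) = (c - 4)*(c + 2)*(c + 3)*(c^2 - 3*c + 2) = (c - 4)*(c - 2)*(c + 2)*(c + 3)*(c - 1)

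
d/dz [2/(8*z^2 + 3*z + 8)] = 2*(-16*z - 3)/(8*z^2 + 3*z + 8)^2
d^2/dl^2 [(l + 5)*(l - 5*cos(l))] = (5*l + 25)*cos(l) + 10*sin(l) + 2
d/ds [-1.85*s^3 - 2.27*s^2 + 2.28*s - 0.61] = -5.55*s^2 - 4.54*s + 2.28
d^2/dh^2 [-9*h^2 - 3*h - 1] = -18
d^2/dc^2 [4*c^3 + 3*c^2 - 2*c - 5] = 24*c + 6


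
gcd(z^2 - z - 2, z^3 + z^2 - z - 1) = z + 1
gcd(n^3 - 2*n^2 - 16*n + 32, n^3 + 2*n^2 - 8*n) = n^2 + 2*n - 8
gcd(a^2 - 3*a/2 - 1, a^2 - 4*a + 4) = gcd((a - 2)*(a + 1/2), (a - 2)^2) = a - 2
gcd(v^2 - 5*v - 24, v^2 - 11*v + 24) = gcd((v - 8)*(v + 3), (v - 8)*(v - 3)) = v - 8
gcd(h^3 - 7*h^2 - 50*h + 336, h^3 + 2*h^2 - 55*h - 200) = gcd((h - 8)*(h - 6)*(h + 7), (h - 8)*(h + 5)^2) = h - 8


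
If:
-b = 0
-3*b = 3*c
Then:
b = 0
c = 0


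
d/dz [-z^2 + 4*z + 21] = 4 - 2*z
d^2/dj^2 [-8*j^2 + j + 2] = -16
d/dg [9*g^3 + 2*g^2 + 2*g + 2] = 27*g^2 + 4*g + 2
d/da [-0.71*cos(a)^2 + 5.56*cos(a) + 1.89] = (1.42*cos(a) - 5.56)*sin(a)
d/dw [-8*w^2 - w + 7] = -16*w - 1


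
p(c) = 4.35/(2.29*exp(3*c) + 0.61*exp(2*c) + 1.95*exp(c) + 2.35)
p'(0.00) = -0.84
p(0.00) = 0.60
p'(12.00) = 0.00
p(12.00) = 0.00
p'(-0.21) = -0.85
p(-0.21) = 0.78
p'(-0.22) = -0.85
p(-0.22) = 0.79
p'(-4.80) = -0.01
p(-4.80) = 1.84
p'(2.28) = -0.01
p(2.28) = 0.00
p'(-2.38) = -0.13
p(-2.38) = 1.71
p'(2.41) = -0.00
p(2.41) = 0.00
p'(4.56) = -0.00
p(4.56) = 0.00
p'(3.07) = -0.00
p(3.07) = 0.00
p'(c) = 4.35*(-6.87*exp(3*c) - 1.22*exp(2*c) - 1.95*exp(c))/(2.29*exp(3*c) + 0.61*exp(2*c) + 1.95*exp(c) + 2.35)^2 = (-29.8845*exp(2*c) - 5.307*exp(c) - 8.4825)*exp(c)/(2.29*exp(3*c) + 0.61*exp(2*c) + 1.95*exp(c) + 2.35)^2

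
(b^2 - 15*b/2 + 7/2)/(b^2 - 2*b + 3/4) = 2*(b - 7)/(2*b - 3)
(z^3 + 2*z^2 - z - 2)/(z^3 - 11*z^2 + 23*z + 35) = (z^2 + z - 2)/(z^2 - 12*z + 35)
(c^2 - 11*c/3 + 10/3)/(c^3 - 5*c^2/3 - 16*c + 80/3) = (c - 2)/(c^2 - 16)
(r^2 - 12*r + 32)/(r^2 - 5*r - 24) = (r - 4)/(r + 3)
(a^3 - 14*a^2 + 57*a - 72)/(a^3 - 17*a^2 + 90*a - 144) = (a - 3)/(a - 6)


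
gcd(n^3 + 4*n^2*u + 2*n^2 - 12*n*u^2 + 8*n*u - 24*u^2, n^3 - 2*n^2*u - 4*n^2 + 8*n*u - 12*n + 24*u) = -n^2 + 2*n*u - 2*n + 4*u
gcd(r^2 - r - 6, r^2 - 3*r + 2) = 1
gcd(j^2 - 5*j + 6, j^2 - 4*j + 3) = j - 3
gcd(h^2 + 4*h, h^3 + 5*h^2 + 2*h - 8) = h + 4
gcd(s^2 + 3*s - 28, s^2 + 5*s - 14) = s + 7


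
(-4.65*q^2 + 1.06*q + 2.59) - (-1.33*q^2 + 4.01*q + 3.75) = -3.32*q^2 - 2.95*q - 1.16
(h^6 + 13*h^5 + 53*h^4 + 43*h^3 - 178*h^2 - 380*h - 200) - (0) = h^6 + 13*h^5 + 53*h^4 + 43*h^3 - 178*h^2 - 380*h - 200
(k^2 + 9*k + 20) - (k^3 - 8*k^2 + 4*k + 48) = -k^3 + 9*k^2 + 5*k - 28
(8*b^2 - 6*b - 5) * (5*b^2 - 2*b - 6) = 40*b^4 - 46*b^3 - 61*b^2 + 46*b + 30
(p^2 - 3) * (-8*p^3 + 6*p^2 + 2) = -8*p^5 + 6*p^4 + 24*p^3 - 16*p^2 - 6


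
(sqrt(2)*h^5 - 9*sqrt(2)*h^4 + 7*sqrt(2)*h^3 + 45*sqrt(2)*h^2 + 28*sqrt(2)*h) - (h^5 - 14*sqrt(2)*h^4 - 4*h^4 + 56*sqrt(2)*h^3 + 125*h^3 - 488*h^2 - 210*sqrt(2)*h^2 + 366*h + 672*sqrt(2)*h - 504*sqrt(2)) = -h^5 + sqrt(2)*h^5 + 4*h^4 + 5*sqrt(2)*h^4 - 125*h^3 - 49*sqrt(2)*h^3 + 255*sqrt(2)*h^2 + 488*h^2 - 644*sqrt(2)*h - 366*h + 504*sqrt(2)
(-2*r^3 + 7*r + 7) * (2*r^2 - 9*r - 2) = -4*r^5 + 18*r^4 + 18*r^3 - 49*r^2 - 77*r - 14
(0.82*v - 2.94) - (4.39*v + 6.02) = -3.57*v - 8.96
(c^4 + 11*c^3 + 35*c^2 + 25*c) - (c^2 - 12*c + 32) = c^4 + 11*c^3 + 34*c^2 + 37*c - 32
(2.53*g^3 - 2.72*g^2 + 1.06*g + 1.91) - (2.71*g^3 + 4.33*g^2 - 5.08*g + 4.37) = -0.18*g^3 - 7.05*g^2 + 6.14*g - 2.46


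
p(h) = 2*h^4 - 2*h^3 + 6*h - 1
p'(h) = 8*h^3 - 6*h^2 + 6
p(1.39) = 9.43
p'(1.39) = 15.89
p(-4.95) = 1412.62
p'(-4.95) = -1111.31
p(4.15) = 474.18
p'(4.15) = 474.45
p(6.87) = 3846.83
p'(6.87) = 2316.76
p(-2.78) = 144.75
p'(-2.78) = -212.25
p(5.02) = 1046.23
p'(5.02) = 866.85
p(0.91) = 4.32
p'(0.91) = 7.06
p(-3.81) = 508.19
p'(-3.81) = -523.55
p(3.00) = 125.00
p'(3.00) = 168.00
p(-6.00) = 2987.00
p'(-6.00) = -1938.00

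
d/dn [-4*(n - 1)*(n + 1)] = -8*n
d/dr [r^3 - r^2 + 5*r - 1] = 3*r^2 - 2*r + 5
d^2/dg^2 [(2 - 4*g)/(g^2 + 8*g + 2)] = 4*(-4*(g + 4)^2*(2*g - 1) + 3*(2*g + 5)*(g^2 + 8*g + 2))/(g^2 + 8*g + 2)^3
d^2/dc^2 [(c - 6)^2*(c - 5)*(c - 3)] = 12*c^2 - 120*c + 294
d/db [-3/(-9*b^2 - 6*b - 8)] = 18*(-3*b - 1)/(9*b^2 + 6*b + 8)^2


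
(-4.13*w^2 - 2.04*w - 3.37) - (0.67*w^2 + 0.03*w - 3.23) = -4.8*w^2 - 2.07*w - 0.14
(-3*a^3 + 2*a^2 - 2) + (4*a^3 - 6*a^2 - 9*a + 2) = a^3 - 4*a^2 - 9*a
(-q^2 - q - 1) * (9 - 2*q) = 2*q^3 - 7*q^2 - 7*q - 9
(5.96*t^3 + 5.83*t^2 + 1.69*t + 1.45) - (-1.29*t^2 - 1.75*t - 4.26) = 5.96*t^3 + 7.12*t^2 + 3.44*t + 5.71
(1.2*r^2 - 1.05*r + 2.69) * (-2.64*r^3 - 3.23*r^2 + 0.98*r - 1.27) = -3.168*r^5 - 1.104*r^4 - 2.5341*r^3 - 11.2417*r^2 + 3.9697*r - 3.4163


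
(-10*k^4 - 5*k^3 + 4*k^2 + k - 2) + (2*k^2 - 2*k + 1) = -10*k^4 - 5*k^3 + 6*k^2 - k - 1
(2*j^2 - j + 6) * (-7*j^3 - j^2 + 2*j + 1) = -14*j^5 + 5*j^4 - 37*j^3 - 6*j^2 + 11*j + 6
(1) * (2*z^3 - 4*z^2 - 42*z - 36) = 2*z^3 - 4*z^2 - 42*z - 36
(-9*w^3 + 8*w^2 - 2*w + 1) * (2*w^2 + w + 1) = -18*w^5 + 7*w^4 - 5*w^3 + 8*w^2 - w + 1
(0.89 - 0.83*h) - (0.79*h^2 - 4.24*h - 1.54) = -0.79*h^2 + 3.41*h + 2.43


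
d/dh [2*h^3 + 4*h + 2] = 6*h^2 + 4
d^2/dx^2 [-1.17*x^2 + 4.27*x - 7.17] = -2.34000000000000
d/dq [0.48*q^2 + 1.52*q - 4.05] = 0.96*q + 1.52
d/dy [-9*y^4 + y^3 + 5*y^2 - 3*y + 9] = -36*y^3 + 3*y^2 + 10*y - 3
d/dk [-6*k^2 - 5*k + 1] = -12*k - 5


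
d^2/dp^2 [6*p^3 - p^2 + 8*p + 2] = 36*p - 2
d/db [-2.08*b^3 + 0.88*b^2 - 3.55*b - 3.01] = -6.24*b^2 + 1.76*b - 3.55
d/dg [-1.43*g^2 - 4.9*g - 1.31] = -2.86*g - 4.9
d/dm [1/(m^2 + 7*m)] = (-2*m - 7)/(m^2*(m + 7)^2)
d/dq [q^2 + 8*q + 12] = 2*q + 8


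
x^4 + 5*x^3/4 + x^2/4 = x^2*(x + 1/4)*(x + 1)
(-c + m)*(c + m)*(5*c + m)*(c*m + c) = -5*c^4*m - 5*c^4 - c^3*m^2 - c^3*m + 5*c^2*m^3 + 5*c^2*m^2 + c*m^4 + c*m^3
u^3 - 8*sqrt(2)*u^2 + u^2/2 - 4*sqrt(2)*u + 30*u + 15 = (u + 1/2)*(u - 5*sqrt(2))*(u - 3*sqrt(2))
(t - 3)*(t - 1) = t^2 - 4*t + 3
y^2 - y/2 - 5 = (y - 5/2)*(y + 2)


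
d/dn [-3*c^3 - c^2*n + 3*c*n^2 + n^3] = -c^2 + 6*c*n + 3*n^2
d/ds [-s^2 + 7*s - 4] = 7 - 2*s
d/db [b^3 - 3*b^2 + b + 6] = 3*b^2 - 6*b + 1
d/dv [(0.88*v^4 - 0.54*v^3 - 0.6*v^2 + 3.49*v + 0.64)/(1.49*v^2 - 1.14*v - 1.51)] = (2.6224*v^5 - 3.8142*v^4 - 4.084*v^3 - 2.0699*v^2 - 0.0952000000000002*v - 4.5403)/(2.2201*v^4 - 3.3972*v^3 - 3.2002*v^2 + 3.4428*v + 2.2801)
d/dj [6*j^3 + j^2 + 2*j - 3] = 18*j^2 + 2*j + 2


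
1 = 1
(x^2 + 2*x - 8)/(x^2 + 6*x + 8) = (x - 2)/(x + 2)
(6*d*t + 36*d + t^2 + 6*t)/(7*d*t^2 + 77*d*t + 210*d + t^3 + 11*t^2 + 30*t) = (6*d + t)/(7*d*t + 35*d + t^2 + 5*t)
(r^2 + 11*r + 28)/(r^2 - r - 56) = (r + 4)/(r - 8)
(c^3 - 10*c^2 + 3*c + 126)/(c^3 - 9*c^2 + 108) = (c - 7)/(c - 6)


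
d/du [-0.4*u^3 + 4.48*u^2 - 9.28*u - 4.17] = -1.2*u^2 + 8.96*u - 9.28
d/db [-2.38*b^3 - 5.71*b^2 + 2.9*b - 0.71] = -7.14*b^2 - 11.42*b + 2.9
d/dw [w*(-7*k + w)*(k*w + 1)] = -14*k^2*w + 3*k*w^2 - 7*k + 2*w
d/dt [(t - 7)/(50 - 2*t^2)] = (-t^2 + 2*t*(t - 7) + 25)/(2*(t^2 - 25)^2)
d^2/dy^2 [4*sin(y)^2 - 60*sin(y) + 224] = 60*sin(y) + 8*cos(2*y)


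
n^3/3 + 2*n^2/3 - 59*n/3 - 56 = (n/3 + 1)*(n - 8)*(n + 7)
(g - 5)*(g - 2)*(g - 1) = g^3 - 8*g^2 + 17*g - 10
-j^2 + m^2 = (-j + m)*(j + m)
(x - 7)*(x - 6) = x^2 - 13*x + 42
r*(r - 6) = r^2 - 6*r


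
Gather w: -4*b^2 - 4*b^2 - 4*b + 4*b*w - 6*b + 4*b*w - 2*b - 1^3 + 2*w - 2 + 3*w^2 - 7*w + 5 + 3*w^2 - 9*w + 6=-8*b^2 - 12*b + 6*w^2 + w*(8*b - 14) + 8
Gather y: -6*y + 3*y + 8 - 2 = 6 - 3*y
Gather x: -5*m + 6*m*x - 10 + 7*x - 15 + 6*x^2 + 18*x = -5*m + 6*x^2 + x*(6*m + 25) - 25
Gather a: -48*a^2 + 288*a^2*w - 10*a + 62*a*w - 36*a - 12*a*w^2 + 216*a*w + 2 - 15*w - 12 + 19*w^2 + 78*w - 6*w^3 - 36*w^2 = a^2*(288*w - 48) + a*(-12*w^2 + 278*w - 46) - 6*w^3 - 17*w^2 + 63*w - 10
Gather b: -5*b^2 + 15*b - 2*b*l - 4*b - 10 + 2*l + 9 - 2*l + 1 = -5*b^2 + b*(11 - 2*l)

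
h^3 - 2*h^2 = h^2*(h - 2)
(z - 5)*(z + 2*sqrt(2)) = z^2 - 5*z + 2*sqrt(2)*z - 10*sqrt(2)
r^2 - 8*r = r*(r - 8)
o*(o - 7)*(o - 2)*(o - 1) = o^4 - 10*o^3 + 23*o^2 - 14*o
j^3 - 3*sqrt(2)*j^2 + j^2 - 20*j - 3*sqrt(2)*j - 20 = (j + 1)*(j - 5*sqrt(2))*(j + 2*sqrt(2))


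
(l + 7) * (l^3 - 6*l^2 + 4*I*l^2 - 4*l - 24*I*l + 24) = l^4 + l^3 + 4*I*l^3 - 46*l^2 + 4*I*l^2 - 4*l - 168*I*l + 168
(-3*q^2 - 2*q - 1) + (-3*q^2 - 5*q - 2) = -6*q^2 - 7*q - 3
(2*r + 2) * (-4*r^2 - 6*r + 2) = -8*r^3 - 20*r^2 - 8*r + 4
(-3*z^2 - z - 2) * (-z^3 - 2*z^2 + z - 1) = 3*z^5 + 7*z^4 + z^3 + 6*z^2 - z + 2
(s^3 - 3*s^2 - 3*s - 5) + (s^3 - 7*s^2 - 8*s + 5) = 2*s^3 - 10*s^2 - 11*s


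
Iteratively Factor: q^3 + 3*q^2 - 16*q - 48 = (q + 4)*(q^2 - q - 12) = (q - 4)*(q + 4)*(q + 3)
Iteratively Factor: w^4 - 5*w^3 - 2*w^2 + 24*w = (w - 4)*(w^3 - w^2 - 6*w) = (w - 4)*(w - 3)*(w^2 + 2*w) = w*(w - 4)*(w - 3)*(w + 2)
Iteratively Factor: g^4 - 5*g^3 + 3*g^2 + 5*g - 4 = (g - 1)*(g^3 - 4*g^2 - g + 4) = (g - 1)^2*(g^2 - 3*g - 4) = (g - 1)^2*(g + 1)*(g - 4)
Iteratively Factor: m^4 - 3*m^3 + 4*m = (m - 2)*(m^3 - m^2 - 2*m) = (m - 2)^2*(m^2 + m) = m*(m - 2)^2*(m + 1)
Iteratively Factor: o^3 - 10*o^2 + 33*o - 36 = (o - 3)*(o^2 - 7*o + 12) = (o - 4)*(o - 3)*(o - 3)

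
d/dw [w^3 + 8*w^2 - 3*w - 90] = 3*w^2 + 16*w - 3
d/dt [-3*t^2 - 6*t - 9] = -6*t - 6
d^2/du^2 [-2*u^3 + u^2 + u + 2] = 2 - 12*u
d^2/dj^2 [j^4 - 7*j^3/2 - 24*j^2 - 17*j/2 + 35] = 12*j^2 - 21*j - 48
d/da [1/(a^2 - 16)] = -2*a/(a^2 - 16)^2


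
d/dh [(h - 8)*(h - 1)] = 2*h - 9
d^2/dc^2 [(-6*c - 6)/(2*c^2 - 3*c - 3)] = 12*((c + 1)*(4*c - 3)^2 + (6*c - 1)*(-2*c^2 + 3*c + 3))/(-2*c^2 + 3*c + 3)^3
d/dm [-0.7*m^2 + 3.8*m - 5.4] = 3.8 - 1.4*m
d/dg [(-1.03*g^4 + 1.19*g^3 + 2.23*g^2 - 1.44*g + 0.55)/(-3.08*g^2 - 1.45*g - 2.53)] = (6.3448*g^5 + 0.815300000000001*g^4 + 6.9726*g^3 - 16.7008*g^2 - 7.8958*g + 4.4407)/(9.4864*g^4 + 8.932*g^3 + 17.6873*g^2 + 7.337*g + 6.4009)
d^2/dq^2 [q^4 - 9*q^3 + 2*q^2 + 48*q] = 12*q^2 - 54*q + 4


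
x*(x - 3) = x^2 - 3*x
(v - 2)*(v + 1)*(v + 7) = v^3 + 6*v^2 - 9*v - 14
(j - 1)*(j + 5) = j^2 + 4*j - 5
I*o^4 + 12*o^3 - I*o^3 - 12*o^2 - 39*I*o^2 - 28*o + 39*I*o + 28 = (o - 7*I)*(o - 4*I)*(o - I)*(I*o - I)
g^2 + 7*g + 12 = (g + 3)*(g + 4)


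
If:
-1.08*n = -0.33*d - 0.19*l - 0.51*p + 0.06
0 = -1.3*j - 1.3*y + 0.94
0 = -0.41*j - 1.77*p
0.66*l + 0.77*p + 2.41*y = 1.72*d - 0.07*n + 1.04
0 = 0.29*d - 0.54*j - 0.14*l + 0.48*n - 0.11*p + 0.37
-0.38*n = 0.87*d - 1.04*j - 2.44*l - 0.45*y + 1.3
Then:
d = -0.18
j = 0.44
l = 0.21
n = -0.12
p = -0.10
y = 0.28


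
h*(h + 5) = h^2 + 5*h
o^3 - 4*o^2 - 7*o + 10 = (o - 5)*(o - 1)*(o + 2)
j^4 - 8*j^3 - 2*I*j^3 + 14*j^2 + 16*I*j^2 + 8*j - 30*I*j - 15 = (j - 5)*(j - 3)*(j - I)^2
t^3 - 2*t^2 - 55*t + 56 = (t - 8)*(t - 1)*(t + 7)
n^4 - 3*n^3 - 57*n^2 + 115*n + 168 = (n - 8)*(n - 3)*(n + 1)*(n + 7)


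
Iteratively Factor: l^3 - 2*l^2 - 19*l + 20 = (l - 1)*(l^2 - l - 20) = (l - 5)*(l - 1)*(l + 4)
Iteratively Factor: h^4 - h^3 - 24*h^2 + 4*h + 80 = (h + 2)*(h^3 - 3*h^2 - 18*h + 40) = (h + 2)*(h + 4)*(h^2 - 7*h + 10) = (h - 5)*(h + 2)*(h + 4)*(h - 2)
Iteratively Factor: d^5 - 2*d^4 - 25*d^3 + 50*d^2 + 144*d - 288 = (d + 3)*(d^4 - 5*d^3 - 10*d^2 + 80*d - 96) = (d + 3)*(d + 4)*(d^3 - 9*d^2 + 26*d - 24) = (d - 2)*(d + 3)*(d + 4)*(d^2 - 7*d + 12) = (d - 4)*(d - 2)*(d + 3)*(d + 4)*(d - 3)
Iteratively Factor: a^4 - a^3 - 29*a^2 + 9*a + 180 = (a + 4)*(a^3 - 5*a^2 - 9*a + 45) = (a - 3)*(a + 4)*(a^2 - 2*a - 15) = (a - 3)*(a + 3)*(a + 4)*(a - 5)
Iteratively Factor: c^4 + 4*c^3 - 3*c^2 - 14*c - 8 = (c + 1)*(c^3 + 3*c^2 - 6*c - 8) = (c - 2)*(c + 1)*(c^2 + 5*c + 4) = (c - 2)*(c + 1)*(c + 4)*(c + 1)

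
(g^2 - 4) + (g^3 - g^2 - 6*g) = g^3 - 6*g - 4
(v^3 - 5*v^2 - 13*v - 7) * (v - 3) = v^4 - 8*v^3 + 2*v^2 + 32*v + 21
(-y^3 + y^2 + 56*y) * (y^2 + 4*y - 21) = -y^5 - 3*y^4 + 81*y^3 + 203*y^2 - 1176*y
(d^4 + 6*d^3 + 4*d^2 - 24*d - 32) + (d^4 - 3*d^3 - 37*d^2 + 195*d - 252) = 2*d^4 + 3*d^3 - 33*d^2 + 171*d - 284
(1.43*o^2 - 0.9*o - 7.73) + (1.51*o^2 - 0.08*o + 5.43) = 2.94*o^2 - 0.98*o - 2.3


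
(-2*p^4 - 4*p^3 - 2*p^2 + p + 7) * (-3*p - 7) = 6*p^5 + 26*p^4 + 34*p^3 + 11*p^2 - 28*p - 49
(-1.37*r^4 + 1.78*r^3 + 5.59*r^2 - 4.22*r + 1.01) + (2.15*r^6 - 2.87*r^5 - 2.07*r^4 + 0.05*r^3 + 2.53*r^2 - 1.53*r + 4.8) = 2.15*r^6 - 2.87*r^5 - 3.44*r^4 + 1.83*r^3 + 8.12*r^2 - 5.75*r + 5.81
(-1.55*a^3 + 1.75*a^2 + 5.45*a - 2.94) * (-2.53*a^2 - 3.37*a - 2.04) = 3.9215*a^5 + 0.796000000000001*a^4 - 16.524*a^3 - 14.4983*a^2 - 1.2102*a + 5.9976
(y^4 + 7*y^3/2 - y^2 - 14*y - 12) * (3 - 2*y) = -2*y^5 - 4*y^4 + 25*y^3/2 + 25*y^2 - 18*y - 36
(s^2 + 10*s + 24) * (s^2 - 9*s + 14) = s^4 + s^3 - 52*s^2 - 76*s + 336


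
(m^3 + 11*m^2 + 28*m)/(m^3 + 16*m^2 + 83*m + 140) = m/(m + 5)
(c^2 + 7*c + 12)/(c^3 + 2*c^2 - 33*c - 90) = (c + 4)/(c^2 - c - 30)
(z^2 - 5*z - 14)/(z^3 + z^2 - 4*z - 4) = (z - 7)/(z^2 - z - 2)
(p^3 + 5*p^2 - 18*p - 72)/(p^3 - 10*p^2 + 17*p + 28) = (p^2 + 9*p + 18)/(p^2 - 6*p - 7)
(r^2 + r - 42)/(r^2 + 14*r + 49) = (r - 6)/(r + 7)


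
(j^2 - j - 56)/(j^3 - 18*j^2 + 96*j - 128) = (j + 7)/(j^2 - 10*j + 16)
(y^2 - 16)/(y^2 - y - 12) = (y + 4)/(y + 3)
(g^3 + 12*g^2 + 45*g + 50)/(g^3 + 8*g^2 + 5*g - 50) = (g + 2)/(g - 2)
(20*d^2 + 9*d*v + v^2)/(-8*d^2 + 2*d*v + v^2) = (5*d + v)/(-2*d + v)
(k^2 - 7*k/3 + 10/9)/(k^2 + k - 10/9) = (3*k - 5)/(3*k + 5)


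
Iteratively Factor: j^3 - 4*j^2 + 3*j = (j - 1)*(j^2 - 3*j) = (j - 3)*(j - 1)*(j)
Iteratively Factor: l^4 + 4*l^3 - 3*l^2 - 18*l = (l + 3)*(l^3 + l^2 - 6*l) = (l - 2)*(l + 3)*(l^2 + 3*l) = l*(l - 2)*(l + 3)*(l + 3)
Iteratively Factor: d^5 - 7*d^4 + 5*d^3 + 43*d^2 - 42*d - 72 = (d + 2)*(d^4 - 9*d^3 + 23*d^2 - 3*d - 36) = (d - 3)*(d + 2)*(d^3 - 6*d^2 + 5*d + 12) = (d - 3)^2*(d + 2)*(d^2 - 3*d - 4) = (d - 3)^2*(d + 1)*(d + 2)*(d - 4)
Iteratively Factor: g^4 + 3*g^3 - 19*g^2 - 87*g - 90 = (g + 2)*(g^3 + g^2 - 21*g - 45) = (g - 5)*(g + 2)*(g^2 + 6*g + 9) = (g - 5)*(g + 2)*(g + 3)*(g + 3)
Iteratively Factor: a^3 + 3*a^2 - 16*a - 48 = (a + 3)*(a^2 - 16) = (a - 4)*(a + 3)*(a + 4)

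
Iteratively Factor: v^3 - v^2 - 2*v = (v + 1)*(v^2 - 2*v) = v*(v + 1)*(v - 2)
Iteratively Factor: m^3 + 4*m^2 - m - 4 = (m + 1)*(m^2 + 3*m - 4) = (m - 1)*(m + 1)*(m + 4)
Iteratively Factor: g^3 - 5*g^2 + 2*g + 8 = (g - 2)*(g^2 - 3*g - 4) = (g - 4)*(g - 2)*(g + 1)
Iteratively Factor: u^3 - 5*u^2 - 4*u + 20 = (u + 2)*(u^2 - 7*u + 10) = (u - 2)*(u + 2)*(u - 5)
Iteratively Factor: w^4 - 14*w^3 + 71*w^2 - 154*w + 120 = (w - 5)*(w^3 - 9*w^2 + 26*w - 24) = (w - 5)*(w - 2)*(w^2 - 7*w + 12) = (w - 5)*(w - 4)*(w - 2)*(w - 3)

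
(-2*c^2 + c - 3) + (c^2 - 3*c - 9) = -c^2 - 2*c - 12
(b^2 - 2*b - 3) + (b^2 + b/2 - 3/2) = 2*b^2 - 3*b/2 - 9/2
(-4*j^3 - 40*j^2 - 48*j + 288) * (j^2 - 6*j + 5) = -4*j^5 - 16*j^4 + 172*j^3 + 376*j^2 - 1968*j + 1440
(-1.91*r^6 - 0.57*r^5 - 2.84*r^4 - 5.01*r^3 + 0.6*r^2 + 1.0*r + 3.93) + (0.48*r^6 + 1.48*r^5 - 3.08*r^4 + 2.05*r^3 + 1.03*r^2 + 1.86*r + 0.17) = -1.43*r^6 + 0.91*r^5 - 5.92*r^4 - 2.96*r^3 + 1.63*r^2 + 2.86*r + 4.1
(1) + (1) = 2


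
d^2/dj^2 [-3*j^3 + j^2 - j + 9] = 2 - 18*j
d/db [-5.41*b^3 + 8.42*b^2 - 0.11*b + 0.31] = -16.23*b^2 + 16.84*b - 0.11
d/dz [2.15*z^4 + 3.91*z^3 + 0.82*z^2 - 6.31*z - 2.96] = 8.6*z^3 + 11.73*z^2 + 1.64*z - 6.31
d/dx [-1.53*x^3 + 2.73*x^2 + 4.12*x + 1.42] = -4.59*x^2 + 5.46*x + 4.12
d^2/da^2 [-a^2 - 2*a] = -2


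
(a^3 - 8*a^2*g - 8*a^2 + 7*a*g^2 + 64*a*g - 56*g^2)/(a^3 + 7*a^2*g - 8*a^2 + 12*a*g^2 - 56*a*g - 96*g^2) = (a^2 - 8*a*g + 7*g^2)/(a^2 + 7*a*g + 12*g^2)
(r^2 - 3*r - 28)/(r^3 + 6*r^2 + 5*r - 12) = (r - 7)/(r^2 + 2*r - 3)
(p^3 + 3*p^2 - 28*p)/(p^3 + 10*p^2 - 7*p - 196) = p/(p + 7)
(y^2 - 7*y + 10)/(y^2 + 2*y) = (y^2 - 7*y + 10)/(y*(y + 2))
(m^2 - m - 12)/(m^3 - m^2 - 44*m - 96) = (m - 4)/(m^2 - 4*m - 32)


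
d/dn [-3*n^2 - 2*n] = -6*n - 2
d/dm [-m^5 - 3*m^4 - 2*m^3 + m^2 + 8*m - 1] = -5*m^4 - 12*m^3 - 6*m^2 + 2*m + 8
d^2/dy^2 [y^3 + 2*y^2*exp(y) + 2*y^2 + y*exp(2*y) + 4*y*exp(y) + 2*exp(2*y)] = 2*y^2*exp(y) + 4*y*exp(2*y) + 12*y*exp(y) + 6*y + 12*exp(2*y) + 12*exp(y) + 4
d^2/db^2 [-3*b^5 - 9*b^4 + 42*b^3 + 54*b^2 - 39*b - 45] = -60*b^3 - 108*b^2 + 252*b + 108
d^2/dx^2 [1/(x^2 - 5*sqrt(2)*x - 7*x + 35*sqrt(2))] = 2*(-x^2 + 7*x + 5*sqrt(2)*x + (-2*x + 7 + 5*sqrt(2))^2 - 35*sqrt(2))/(x^2 - 5*sqrt(2)*x - 7*x + 35*sqrt(2))^3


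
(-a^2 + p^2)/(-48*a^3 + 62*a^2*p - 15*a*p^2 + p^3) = (a + p)/(48*a^2 - 14*a*p + p^2)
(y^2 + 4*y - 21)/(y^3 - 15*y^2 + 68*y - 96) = (y + 7)/(y^2 - 12*y + 32)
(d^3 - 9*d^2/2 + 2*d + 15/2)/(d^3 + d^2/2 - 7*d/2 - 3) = (2*d^2 - 11*d + 15)/(2*d^2 - d - 6)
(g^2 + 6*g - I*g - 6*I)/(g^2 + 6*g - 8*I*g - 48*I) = (g - I)/(g - 8*I)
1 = 1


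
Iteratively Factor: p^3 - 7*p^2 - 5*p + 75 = (p + 3)*(p^2 - 10*p + 25) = (p - 5)*(p + 3)*(p - 5)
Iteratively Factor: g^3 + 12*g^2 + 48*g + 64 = (g + 4)*(g^2 + 8*g + 16) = (g + 4)^2*(g + 4)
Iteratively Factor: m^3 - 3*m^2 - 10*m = (m - 5)*(m^2 + 2*m) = (m - 5)*(m + 2)*(m)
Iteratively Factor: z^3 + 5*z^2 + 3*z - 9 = (z - 1)*(z^2 + 6*z + 9) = (z - 1)*(z + 3)*(z + 3)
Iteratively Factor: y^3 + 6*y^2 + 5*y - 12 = (y + 4)*(y^2 + 2*y - 3) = (y + 3)*(y + 4)*(y - 1)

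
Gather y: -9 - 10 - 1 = -20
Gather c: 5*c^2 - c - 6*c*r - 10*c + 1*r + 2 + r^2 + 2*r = 5*c^2 + c*(-6*r - 11) + r^2 + 3*r + 2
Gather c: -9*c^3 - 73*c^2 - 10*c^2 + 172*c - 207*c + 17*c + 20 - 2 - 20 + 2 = -9*c^3 - 83*c^2 - 18*c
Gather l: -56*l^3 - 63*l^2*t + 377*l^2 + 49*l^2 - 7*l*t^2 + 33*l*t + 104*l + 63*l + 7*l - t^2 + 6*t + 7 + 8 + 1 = -56*l^3 + l^2*(426 - 63*t) + l*(-7*t^2 + 33*t + 174) - t^2 + 6*t + 16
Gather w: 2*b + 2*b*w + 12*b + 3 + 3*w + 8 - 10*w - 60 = 14*b + w*(2*b - 7) - 49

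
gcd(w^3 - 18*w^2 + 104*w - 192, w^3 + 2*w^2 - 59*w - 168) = w - 8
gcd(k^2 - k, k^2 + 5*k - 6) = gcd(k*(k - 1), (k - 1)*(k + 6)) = k - 1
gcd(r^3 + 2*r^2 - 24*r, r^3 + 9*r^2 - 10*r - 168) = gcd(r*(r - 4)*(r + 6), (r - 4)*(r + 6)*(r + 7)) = r^2 + 2*r - 24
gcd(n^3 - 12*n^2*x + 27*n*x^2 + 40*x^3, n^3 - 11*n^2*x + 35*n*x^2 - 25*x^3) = -n + 5*x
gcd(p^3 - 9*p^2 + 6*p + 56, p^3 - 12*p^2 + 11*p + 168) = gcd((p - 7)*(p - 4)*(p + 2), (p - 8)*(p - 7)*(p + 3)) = p - 7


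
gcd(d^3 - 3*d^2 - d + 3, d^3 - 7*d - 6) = d^2 - 2*d - 3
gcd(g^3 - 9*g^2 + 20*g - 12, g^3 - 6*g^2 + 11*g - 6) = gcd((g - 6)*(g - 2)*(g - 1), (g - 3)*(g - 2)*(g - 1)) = g^2 - 3*g + 2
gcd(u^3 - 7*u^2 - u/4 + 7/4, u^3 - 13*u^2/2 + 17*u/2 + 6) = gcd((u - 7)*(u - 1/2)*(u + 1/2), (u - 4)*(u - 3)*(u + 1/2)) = u + 1/2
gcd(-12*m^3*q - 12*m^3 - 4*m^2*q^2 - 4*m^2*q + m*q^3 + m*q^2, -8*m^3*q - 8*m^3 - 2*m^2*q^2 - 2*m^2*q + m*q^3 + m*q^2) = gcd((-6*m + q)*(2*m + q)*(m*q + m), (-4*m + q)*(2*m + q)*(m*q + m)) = 2*m^2*q + 2*m^2 + m*q^2 + m*q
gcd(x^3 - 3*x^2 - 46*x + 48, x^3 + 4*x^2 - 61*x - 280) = x - 8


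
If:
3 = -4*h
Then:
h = -3/4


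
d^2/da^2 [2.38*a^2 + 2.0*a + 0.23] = 4.76000000000000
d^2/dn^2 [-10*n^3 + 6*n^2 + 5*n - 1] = 12 - 60*n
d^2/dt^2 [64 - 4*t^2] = -8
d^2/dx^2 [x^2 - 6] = 2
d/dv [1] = 0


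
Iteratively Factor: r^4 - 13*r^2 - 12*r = (r + 1)*(r^3 - r^2 - 12*r) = (r + 1)*(r + 3)*(r^2 - 4*r) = (r - 4)*(r + 1)*(r + 3)*(r)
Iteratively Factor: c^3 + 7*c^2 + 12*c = (c + 3)*(c^2 + 4*c) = (c + 3)*(c + 4)*(c)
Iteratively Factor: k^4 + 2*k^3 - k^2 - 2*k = (k)*(k^3 + 2*k^2 - k - 2) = k*(k + 2)*(k^2 - 1) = k*(k + 1)*(k + 2)*(k - 1)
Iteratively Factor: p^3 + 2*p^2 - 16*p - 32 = (p + 4)*(p^2 - 2*p - 8) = (p - 4)*(p + 4)*(p + 2)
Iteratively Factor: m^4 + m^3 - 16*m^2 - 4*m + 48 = (m - 3)*(m^3 + 4*m^2 - 4*m - 16) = (m - 3)*(m + 2)*(m^2 + 2*m - 8) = (m - 3)*(m - 2)*(m + 2)*(m + 4)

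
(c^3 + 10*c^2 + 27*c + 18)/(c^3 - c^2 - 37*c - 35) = (c^2 + 9*c + 18)/(c^2 - 2*c - 35)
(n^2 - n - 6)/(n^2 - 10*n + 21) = (n + 2)/(n - 7)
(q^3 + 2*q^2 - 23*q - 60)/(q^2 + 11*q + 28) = (q^2 - 2*q - 15)/(q + 7)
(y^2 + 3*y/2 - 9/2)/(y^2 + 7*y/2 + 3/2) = (2*y - 3)/(2*y + 1)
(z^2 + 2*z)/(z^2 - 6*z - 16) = z/(z - 8)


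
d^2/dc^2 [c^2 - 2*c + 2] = 2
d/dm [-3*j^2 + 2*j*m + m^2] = 2*j + 2*m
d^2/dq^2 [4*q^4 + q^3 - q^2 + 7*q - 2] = 48*q^2 + 6*q - 2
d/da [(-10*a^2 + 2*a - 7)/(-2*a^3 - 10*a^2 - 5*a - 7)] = (-20*a^4 + 8*a^3 + 28*a^2 - 49)/(4*a^6 + 40*a^5 + 120*a^4 + 128*a^3 + 165*a^2 + 70*a + 49)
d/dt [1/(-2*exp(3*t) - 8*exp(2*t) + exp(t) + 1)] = (6*exp(2*t) + 16*exp(t) - 1)*exp(t)/(2*exp(3*t) + 8*exp(2*t) - exp(t) - 1)^2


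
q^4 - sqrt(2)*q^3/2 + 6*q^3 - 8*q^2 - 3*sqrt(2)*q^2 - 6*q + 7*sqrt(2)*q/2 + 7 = (q - 1)*(q + 7)*(q - sqrt(2))*(q + sqrt(2)/2)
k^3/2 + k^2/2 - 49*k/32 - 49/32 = (k/2 + 1/2)*(k - 7/4)*(k + 7/4)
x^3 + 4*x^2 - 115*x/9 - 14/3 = (x - 7/3)*(x + 1/3)*(x + 6)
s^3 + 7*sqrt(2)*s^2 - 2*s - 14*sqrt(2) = (s - sqrt(2))*(s + sqrt(2))*(s + 7*sqrt(2))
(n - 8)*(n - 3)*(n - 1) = n^3 - 12*n^2 + 35*n - 24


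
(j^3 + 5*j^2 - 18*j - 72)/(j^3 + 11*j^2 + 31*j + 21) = (j^2 + 2*j - 24)/(j^2 + 8*j + 7)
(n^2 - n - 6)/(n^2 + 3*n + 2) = (n - 3)/(n + 1)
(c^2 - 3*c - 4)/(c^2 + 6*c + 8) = (c^2 - 3*c - 4)/(c^2 + 6*c + 8)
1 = 1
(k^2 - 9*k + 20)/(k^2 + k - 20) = (k - 5)/(k + 5)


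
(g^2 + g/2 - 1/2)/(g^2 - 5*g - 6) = (g - 1/2)/(g - 6)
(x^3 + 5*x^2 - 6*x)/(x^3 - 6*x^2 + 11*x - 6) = x*(x + 6)/(x^2 - 5*x + 6)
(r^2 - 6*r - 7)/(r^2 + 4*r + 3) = (r - 7)/(r + 3)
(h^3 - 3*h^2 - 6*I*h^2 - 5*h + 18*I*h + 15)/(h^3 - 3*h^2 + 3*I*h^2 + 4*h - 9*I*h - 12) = (h - 5*I)/(h + 4*I)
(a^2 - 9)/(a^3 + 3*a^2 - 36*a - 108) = (a - 3)/(a^2 - 36)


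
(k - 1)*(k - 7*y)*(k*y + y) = k^3*y - 7*k^2*y^2 - k*y + 7*y^2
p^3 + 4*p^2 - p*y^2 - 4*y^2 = (p + 4)*(p - y)*(p + y)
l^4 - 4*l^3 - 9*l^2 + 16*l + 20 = (l - 5)*(l - 2)*(l + 1)*(l + 2)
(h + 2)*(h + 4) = h^2 + 6*h + 8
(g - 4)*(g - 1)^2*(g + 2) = g^4 - 4*g^3 - 3*g^2 + 14*g - 8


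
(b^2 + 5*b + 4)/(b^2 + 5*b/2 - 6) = 2*(b + 1)/(2*b - 3)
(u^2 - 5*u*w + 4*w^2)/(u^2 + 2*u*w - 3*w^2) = (u - 4*w)/(u + 3*w)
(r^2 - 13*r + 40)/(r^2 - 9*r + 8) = (r - 5)/(r - 1)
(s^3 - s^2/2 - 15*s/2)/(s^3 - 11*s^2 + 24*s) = (s + 5/2)/(s - 8)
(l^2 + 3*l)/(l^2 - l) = (l + 3)/(l - 1)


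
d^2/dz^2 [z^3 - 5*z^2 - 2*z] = 6*z - 10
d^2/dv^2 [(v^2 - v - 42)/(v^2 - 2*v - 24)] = 2*(v^3 - 54*v^2 + 180*v - 552)/(v^6 - 6*v^5 - 60*v^4 + 280*v^3 + 1440*v^2 - 3456*v - 13824)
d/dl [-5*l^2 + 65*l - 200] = 65 - 10*l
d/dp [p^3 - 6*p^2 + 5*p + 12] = 3*p^2 - 12*p + 5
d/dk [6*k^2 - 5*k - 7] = 12*k - 5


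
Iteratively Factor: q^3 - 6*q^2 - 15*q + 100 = (q - 5)*(q^2 - q - 20) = (q - 5)*(q + 4)*(q - 5)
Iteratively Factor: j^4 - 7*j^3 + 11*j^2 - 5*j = (j - 5)*(j^3 - 2*j^2 + j) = (j - 5)*(j - 1)*(j^2 - j) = j*(j - 5)*(j - 1)*(j - 1)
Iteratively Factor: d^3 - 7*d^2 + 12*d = (d)*(d^2 - 7*d + 12) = d*(d - 3)*(d - 4)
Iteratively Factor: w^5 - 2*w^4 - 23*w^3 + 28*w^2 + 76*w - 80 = (w - 1)*(w^4 - w^3 - 24*w^2 + 4*w + 80) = (w - 1)*(w + 2)*(w^3 - 3*w^2 - 18*w + 40) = (w - 5)*(w - 1)*(w + 2)*(w^2 + 2*w - 8) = (w - 5)*(w - 2)*(w - 1)*(w + 2)*(w + 4)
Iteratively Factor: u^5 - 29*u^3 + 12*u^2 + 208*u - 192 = (u - 1)*(u^4 + u^3 - 28*u^2 - 16*u + 192) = (u - 1)*(u + 4)*(u^3 - 3*u^2 - 16*u + 48) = (u - 1)*(u + 4)^2*(u^2 - 7*u + 12) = (u - 4)*(u - 1)*(u + 4)^2*(u - 3)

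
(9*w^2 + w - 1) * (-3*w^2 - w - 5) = -27*w^4 - 12*w^3 - 43*w^2 - 4*w + 5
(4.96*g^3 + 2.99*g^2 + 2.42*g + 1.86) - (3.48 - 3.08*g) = 4.96*g^3 + 2.99*g^2 + 5.5*g - 1.62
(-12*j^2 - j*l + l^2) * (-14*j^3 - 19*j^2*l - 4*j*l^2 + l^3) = 168*j^5 + 242*j^4*l + 53*j^3*l^2 - 27*j^2*l^3 - 5*j*l^4 + l^5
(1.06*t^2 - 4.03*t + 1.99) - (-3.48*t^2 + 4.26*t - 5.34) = 4.54*t^2 - 8.29*t + 7.33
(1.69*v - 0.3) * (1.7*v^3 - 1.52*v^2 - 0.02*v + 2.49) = 2.873*v^4 - 3.0788*v^3 + 0.4222*v^2 + 4.2141*v - 0.747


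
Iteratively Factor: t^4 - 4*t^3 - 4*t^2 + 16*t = (t - 4)*(t^3 - 4*t) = t*(t - 4)*(t^2 - 4) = t*(t - 4)*(t - 2)*(t + 2)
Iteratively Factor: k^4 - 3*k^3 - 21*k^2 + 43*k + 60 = (k - 5)*(k^3 + 2*k^2 - 11*k - 12) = (k - 5)*(k + 4)*(k^2 - 2*k - 3) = (k - 5)*(k + 1)*(k + 4)*(k - 3)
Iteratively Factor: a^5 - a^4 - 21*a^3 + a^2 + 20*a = (a + 4)*(a^4 - 5*a^3 - a^2 + 5*a) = (a - 1)*(a + 4)*(a^3 - 4*a^2 - 5*a) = (a - 5)*(a - 1)*(a + 4)*(a^2 + a) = (a - 5)*(a - 1)*(a + 1)*(a + 4)*(a)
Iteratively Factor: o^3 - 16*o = (o + 4)*(o^2 - 4*o) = (o - 4)*(o + 4)*(o)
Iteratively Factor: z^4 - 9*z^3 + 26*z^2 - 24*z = (z - 3)*(z^3 - 6*z^2 + 8*z) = z*(z - 3)*(z^2 - 6*z + 8) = z*(z - 3)*(z - 2)*(z - 4)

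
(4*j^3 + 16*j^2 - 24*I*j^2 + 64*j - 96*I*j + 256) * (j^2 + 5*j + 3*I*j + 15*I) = 4*j^5 + 36*j^4 - 12*I*j^4 + 216*j^3 - 108*I*j^3 + 1224*j^2 - 48*I*j^2 + 2720*j + 1728*I*j + 3840*I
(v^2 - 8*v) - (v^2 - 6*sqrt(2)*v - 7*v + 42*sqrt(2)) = -v + 6*sqrt(2)*v - 42*sqrt(2)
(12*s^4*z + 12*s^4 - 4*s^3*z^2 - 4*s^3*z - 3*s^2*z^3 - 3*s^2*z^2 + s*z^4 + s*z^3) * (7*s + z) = 84*s^5*z + 84*s^5 - 16*s^4*z^2 - 16*s^4*z - 25*s^3*z^3 - 25*s^3*z^2 + 4*s^2*z^4 + 4*s^2*z^3 + s*z^5 + s*z^4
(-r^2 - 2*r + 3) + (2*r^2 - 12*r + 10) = r^2 - 14*r + 13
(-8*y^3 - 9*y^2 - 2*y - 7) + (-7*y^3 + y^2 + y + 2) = -15*y^3 - 8*y^2 - y - 5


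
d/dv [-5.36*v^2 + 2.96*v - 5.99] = 2.96 - 10.72*v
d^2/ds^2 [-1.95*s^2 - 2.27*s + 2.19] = -3.90000000000000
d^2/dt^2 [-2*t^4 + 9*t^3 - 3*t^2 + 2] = -24*t^2 + 54*t - 6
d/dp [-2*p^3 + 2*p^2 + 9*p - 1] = -6*p^2 + 4*p + 9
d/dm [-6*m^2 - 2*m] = -12*m - 2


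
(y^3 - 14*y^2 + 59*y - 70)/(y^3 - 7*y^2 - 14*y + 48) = (y^2 - 12*y + 35)/(y^2 - 5*y - 24)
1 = 1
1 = 1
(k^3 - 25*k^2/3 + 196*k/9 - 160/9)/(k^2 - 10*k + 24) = (9*k^2 - 39*k + 40)/(9*(k - 6))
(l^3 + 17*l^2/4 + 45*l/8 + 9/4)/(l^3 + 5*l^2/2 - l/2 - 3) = (l + 3/4)/(l - 1)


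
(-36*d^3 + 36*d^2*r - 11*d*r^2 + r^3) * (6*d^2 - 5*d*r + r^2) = -216*d^5 + 396*d^4*r - 282*d^3*r^2 + 97*d^2*r^3 - 16*d*r^4 + r^5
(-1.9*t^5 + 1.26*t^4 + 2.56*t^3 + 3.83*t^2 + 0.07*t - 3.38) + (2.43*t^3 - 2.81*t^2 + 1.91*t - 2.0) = -1.9*t^5 + 1.26*t^4 + 4.99*t^3 + 1.02*t^2 + 1.98*t - 5.38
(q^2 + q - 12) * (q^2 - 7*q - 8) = q^4 - 6*q^3 - 27*q^2 + 76*q + 96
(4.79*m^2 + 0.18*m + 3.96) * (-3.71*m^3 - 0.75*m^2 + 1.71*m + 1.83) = -17.7709*m^5 - 4.2603*m^4 - 6.6357*m^3 + 6.1035*m^2 + 7.101*m + 7.2468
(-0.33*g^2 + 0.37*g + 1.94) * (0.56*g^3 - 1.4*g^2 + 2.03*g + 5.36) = -0.1848*g^5 + 0.6692*g^4 - 0.1015*g^3 - 3.7337*g^2 + 5.9214*g + 10.3984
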